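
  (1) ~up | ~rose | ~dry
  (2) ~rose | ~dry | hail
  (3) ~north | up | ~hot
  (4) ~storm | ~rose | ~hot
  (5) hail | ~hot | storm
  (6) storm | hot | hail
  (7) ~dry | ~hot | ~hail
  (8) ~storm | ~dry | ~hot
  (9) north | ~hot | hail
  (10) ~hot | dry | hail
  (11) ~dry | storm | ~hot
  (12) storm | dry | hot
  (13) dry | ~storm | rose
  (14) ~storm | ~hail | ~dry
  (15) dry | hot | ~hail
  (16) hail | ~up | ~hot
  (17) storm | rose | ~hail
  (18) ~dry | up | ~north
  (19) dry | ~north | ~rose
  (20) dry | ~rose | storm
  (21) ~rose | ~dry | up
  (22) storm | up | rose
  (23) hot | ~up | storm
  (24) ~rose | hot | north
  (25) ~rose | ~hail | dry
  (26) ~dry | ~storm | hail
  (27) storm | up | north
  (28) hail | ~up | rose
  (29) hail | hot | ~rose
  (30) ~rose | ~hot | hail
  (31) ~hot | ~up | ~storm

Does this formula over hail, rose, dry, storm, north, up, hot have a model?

Try up = 0.
Try north = 0.
Unit clause (storm) forces storm = 1.
Try rose = 0.
Unit clause (dry) forces dry = 1.
Unit clause (~hot) forces hot = 0.
Unit clause (~hail) forces hail = 0.
But (hail) is also a unit clause — contradiction.
Backtrack on rose: now try rose = 1.
Unit clause (~hot) forces hot = 0.
But (hot) is also a unit clause — contradiction.
Both values of rose lead to a conflict.
Backtrack on north: now try north = 1.
Unit clause (~hot) forces hot = 0.
Unit clause (~dry) forces dry = 0.
Unit clause (storm) forces storm = 1.
Unit clause (rose) forces rose = 1.
But (~rose) is also a unit clause — contradiction.
Both values of north lead to a conflict.
Backtrack on up: now try up = 1.
Try rose = 0.
Unit clause (hail) forces hail = 1.
Unit clause (storm) forces storm = 1.
Unit clause (dry) forces dry = 1.
But (~dry) is also a unit clause — contradiction.
Backtrack on rose: now try rose = 1.
Unit clause (~dry) forces dry = 0.
Unit clause (~north) forces north = 0.
Unit clause (storm) forces storm = 1.
Unit clause (~hot) forces hot = 0.
But (hot) is also a unit clause — contradiction.
Both values of rose lead to a conflict.
Both values of up lead to a conflict.
No assignment satisfies every clause.

No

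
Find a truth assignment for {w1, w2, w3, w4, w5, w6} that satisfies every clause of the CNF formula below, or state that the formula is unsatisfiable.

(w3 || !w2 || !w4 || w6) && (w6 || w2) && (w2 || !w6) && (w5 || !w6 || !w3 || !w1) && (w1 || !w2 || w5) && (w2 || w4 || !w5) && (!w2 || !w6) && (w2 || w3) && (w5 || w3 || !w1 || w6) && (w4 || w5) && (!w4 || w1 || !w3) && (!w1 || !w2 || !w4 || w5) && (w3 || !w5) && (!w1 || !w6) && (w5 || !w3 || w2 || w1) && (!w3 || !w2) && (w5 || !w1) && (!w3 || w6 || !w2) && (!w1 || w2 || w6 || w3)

Suppose w6 = true.
The clause (w2) is unit, so w2 = true.
Now (!w2) is unsatisfied and unit — conflict.
That branch fails; take w6 = false instead.
The clause (w2) is unit, so w2 = true.
The clause (!w3) is unit, so w3 = false.
The clause (!w4) is unit, so w4 = false.
The clause (w5) is unit, so w5 = true.
Now (!w5) is unsatisfied and unit — conflict.
Both values of w6 lead to a conflict.

UNSATISFIABLE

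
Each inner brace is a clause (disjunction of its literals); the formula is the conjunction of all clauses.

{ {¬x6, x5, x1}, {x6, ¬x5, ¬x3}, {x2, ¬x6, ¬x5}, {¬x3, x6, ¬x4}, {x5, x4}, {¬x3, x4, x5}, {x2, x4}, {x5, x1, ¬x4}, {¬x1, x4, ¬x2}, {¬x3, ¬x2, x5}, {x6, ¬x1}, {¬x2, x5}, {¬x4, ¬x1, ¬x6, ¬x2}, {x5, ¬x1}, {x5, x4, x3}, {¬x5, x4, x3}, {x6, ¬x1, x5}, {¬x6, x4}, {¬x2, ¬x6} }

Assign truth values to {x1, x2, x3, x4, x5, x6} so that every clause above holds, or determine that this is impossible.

Branch on x5: set x5 = True.
Branch on x6: set x6 = False.
The clause (¬x3) is unit, so x3 = False.
The clause (¬x1) is unit, so x1 = False.
The clause (x4) is unit, so x4 = True.
All clauses hold; x2 can take either value.

x1=False, x2=True, x3=False, x4=True, x5=True, x6=False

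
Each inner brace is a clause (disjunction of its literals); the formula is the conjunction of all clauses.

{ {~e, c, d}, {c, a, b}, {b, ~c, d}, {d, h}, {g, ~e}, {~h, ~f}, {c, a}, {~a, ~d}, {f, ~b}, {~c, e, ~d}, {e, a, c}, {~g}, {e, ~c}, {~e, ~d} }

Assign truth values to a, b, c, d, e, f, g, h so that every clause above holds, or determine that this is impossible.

a: 1, b: 0, c: 0, d: 0, e: 0, f: 0, g: 0, h: 1

From the singleton clause (~g), g = 0.
From the singleton clause (~e), e = 0.
From the singleton clause (~c), c = 0.
From the singleton clause (a), a = 1.
From the singleton clause (~d), d = 0.
From the singleton clause (h), h = 1.
From the singleton clause (~f), f = 0.
From the singleton clause (~b), b = 0.
All clauses are satisfied.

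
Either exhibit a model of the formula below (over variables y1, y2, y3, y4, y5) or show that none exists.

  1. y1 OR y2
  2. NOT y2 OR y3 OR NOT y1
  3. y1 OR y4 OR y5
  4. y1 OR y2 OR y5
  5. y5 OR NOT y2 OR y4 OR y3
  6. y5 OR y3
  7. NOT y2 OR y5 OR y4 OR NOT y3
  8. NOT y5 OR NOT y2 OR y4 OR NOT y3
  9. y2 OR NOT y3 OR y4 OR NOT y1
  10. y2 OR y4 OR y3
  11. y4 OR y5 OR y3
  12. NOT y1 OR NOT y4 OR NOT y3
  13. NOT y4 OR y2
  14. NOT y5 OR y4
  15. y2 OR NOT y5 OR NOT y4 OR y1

y1=false, y2=true, y3=true, y4=true, y5=false

Case y1 = false:
(y2) alone gives y2 = true.
Case y4 = true:
Case y5 = false:
(y3) alone gives y3 = true.
Every clause now holds.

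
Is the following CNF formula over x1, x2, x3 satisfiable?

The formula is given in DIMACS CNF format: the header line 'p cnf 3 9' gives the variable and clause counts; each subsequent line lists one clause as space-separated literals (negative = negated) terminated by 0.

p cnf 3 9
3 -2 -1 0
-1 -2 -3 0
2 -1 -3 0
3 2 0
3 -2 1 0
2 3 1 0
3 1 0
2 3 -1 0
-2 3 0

Case x3 = True:
Case x1 = False:
No clause remains; x2 is free.
A satisfying assignment: x1 ↦ False; x2 ↦ True; x3 ↦ True.

Yes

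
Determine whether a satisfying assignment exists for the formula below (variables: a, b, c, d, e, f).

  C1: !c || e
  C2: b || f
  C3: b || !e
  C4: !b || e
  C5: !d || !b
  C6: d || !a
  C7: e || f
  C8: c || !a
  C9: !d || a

Yes, satisfiable

Suppose c = false.
From the singleton clause (!a), a = false.
From the singleton clause (!d), d = false.
Suppose b = true.
From the singleton clause (e), e = true.
All clauses hold; f can take either value.
A satisfying assignment: a ↦ false; b ↦ true; c ↦ false; d ↦ false; e ↦ true; f ↦ true.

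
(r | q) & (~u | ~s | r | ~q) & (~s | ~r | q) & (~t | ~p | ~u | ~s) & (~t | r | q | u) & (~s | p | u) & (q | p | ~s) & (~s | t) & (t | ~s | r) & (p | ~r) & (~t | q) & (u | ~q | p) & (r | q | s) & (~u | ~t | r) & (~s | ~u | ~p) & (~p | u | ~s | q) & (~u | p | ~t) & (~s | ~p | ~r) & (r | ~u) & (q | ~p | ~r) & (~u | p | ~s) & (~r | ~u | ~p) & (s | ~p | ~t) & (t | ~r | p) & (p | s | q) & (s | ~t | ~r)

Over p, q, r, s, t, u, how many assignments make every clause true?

There are 2^6 = 64 truth assignments over (p, q, r, s, t, u).
Split on p. With p = 1, the clauses containing p are satisfied and ~p drops from the rest; 3 of the 2^5 = 32 assignments to the other variables satisfy what remains.
With p = 0, by the same count on the reduced clause set, 0 assignments work.
(One model: p=T, q=T, r=F, s=F, t=F, u=F.)
Total: 3 + 0 = 3.

3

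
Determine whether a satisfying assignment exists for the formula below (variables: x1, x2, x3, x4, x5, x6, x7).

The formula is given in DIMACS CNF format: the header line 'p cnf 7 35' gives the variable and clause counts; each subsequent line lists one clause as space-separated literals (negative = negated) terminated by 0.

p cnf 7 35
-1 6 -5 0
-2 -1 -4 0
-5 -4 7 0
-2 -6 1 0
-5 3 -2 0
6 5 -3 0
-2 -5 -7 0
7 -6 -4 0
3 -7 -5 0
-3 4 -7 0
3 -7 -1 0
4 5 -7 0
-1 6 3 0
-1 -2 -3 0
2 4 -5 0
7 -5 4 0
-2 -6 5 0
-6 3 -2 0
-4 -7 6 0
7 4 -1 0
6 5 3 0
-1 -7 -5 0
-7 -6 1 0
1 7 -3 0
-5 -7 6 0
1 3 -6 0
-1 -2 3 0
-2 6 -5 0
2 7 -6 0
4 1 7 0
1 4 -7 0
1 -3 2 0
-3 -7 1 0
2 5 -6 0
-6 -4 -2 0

Suppose x1 = False.
Suppose x2 = False.
Unit clause (¬x3) forces x3 = False.
Unit clause (¬x6) forces x6 = False.
Unit clause (x5) forces x5 = True.
Unit clause (¬x7) forces x7 = False.
Unit clause (¬x4) forces x4 = False.
Now (x4) is unsatisfied and unit — conflict.
So x2 must be the other value — set x2 = True.
Unit clause (¬x6) forces x6 = False.
Unit clause (¬x5) forces x5 = False.
Unit clause (¬x3) forces x3 = False.
Now (x3) is unsatisfied and unit — conflict.
Neither x2 = True nor x2 = False works.
So x1 must be the other value — set x1 = True.
Suppose x6 = True.
Suppose x2 = False.
Unit clause (x7) forces x7 = True.
Unit clause (x3) forces x3 = True.
Unit clause (x4) forces x4 = True.
Unit clause (¬x5) forces x5 = False.
Now (x5) is unsatisfied and unit — conflict.
So x2 must be the other value — set x2 = True.
Unit clause (¬x4) forces x4 = False.
Unit clause (¬x3) forces x3 = False.
Now (x3) is unsatisfied and unit — conflict.
Neither x2 = True nor x2 = False works.
So x6 must be the other value — set x6 = False.
Unit clause (¬x5) forces x5 = False.
Unit clause (¬x3) forces x3 = False.
Now (x3) is unsatisfied and unit — conflict.
Neither x6 = True nor x6 = False works.
Neither x1 = True nor x1 = False works.
No assignment satisfies every clause.

Unsatisfiable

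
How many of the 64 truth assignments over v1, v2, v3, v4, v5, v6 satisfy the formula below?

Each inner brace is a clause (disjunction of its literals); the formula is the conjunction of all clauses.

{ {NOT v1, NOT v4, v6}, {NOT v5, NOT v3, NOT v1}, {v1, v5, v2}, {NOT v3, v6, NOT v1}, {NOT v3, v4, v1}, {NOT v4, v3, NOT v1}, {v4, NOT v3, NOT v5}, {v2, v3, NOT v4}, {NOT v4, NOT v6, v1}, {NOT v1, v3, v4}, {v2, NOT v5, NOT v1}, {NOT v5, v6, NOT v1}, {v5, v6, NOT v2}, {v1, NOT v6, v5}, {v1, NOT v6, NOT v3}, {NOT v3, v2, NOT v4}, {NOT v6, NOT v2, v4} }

7

There are 2^6 = 64 truth assignments over (v1, v2, v3, v4, v5, v6).
Split on v3. With v3 = true, the clauses containing v3 are satisfied and NOT v3 drops from the rest; 3 of the 2^5 = 32 assignments to the other variables satisfy what remains.
With v3 = false, by the same count on the reduced clause set, 4 assignments work.
Total: 3 + 4 = 7.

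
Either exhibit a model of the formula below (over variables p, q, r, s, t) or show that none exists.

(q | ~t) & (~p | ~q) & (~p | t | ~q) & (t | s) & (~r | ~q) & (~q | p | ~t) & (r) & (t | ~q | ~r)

p=0,  q=0,  r=1,  s=1,  t=0

From the singleton clause (r), r = 1.
From the singleton clause (~q), q = 0.
From the singleton clause (~t), t = 0.
From the singleton clause (s), s = 1.
Every clause is now satisfied; p is unconstrained.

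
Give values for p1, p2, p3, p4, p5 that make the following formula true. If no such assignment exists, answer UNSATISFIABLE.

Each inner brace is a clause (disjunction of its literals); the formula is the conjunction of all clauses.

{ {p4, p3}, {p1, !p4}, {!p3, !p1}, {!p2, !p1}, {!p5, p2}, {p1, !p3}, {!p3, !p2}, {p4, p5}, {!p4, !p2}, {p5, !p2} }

Suppose p4 = true.
Unit clause (p1) forces p1 = true.
Unit clause (!p3) forces p3 = false.
Unit clause (!p2) forces p2 = false.
Unit clause (!p5) forces p5 = false.
Every clause now holds.

p1=true; p2=false; p3=false; p4=true; p5=false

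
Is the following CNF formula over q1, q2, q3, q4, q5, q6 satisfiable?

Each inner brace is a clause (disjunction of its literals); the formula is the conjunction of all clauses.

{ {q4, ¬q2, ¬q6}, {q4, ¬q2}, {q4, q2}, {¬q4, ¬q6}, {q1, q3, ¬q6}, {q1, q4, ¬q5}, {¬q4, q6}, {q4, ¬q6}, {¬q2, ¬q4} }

Try q4 = True.
Unit clause (¬q6) forces q6 = False.
Now (q6) is unsatisfied and unit — conflict.
So q4 must be the other value — set q4 = False.
Unit clause (¬q2) forces q2 = False.
Now (q2) is unsatisfied and unit — conflict.
Both values of q4 lead to a conflict.
No assignment satisfies every clause.

No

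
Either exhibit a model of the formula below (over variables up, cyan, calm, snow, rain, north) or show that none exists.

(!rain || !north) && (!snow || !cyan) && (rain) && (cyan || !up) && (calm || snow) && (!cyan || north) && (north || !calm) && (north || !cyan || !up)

From the singleton clause (rain), rain = true.
From the singleton clause (!north), north = false.
From the singleton clause (!cyan), cyan = false.
From the singleton clause (!up), up = false.
From the singleton clause (!calm), calm = false.
From the singleton clause (snow), snow = true.
All clauses are satisfied.

up: false; cyan: false; calm: false; snow: true; rain: true; north: false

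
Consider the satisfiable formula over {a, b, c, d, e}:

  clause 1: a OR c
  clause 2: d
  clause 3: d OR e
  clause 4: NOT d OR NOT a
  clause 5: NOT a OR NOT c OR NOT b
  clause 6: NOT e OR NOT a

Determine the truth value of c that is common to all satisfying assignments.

Suppose c = false.
(a) alone gives a = true.
(d) alone gives d = true.
Now (NOT d) is unsatisfied and unit — conflict.
So every satisfying assignment has c = True.

True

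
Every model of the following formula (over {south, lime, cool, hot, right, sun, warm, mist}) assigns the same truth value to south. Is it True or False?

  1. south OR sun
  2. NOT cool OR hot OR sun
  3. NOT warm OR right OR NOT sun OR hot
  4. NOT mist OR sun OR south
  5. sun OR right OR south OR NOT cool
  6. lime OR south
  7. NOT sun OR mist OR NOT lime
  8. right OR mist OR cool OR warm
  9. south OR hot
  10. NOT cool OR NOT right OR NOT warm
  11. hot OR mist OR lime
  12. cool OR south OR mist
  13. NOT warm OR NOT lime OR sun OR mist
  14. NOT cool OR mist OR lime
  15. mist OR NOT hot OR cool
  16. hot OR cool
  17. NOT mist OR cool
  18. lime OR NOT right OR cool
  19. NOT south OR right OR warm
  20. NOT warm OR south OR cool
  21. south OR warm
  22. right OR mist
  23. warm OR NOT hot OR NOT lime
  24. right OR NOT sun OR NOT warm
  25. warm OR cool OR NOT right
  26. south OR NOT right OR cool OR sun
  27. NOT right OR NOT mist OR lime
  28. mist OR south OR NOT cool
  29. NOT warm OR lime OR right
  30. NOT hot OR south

Suppose south = false.
Unit clause (sun) forces sun = true.
Unit clause (lime) forces lime = true.
Unit clause (mist) forces mist = true.
Unit clause (hot) forces hot = true.
Now (NOT hot) is unsatisfied and unit — conflict.
So every satisfying assignment has south = True.

True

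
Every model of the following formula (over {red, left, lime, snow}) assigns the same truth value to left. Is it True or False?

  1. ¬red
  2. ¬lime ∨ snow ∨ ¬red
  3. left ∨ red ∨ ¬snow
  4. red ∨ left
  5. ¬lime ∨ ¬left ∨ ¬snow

Suppose left = False.
From the singleton clause (¬red), red = False.
That conflicts with the unit clause (red).
So every satisfying assignment has left = True.

True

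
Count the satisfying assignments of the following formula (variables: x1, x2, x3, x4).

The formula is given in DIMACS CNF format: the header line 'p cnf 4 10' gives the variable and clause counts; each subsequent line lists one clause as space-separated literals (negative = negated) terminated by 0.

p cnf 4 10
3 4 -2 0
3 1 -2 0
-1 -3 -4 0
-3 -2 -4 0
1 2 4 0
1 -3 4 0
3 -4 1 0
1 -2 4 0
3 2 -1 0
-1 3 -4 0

3

There are 2^4 = 16 truth assignments over (x1, x2, x3, x4).
Check each against the 10 clauses (columns in the order x1, x2, x3, x4):
  F F F F  ✗ fails (x1 ∨ x2 ∨ x4)
  F F F T  ✗ fails (x3 ∨ ¬x4 ∨ x1)
  F F T F  ✗ fails (x1 ∨ x2 ∨ x4)
  F F T T  ✓ satisfies all
  F T F F  ✗ fails (x3 ∨ x4 ∨ ¬x2)
  F T F T  ✗ fails (x3 ∨ x1 ∨ ¬x2)
  F T T F  ✗ fails (x1 ∨ ¬x3 ∨ x4)
  F T T T  ✗ fails (¬x3 ∨ ¬x2 ∨ ¬x4)
  T F F F  ✗ fails (x3 ∨ x2 ∨ ¬x1)
  T F F T  ✗ fails (x3 ∨ x2 ∨ ¬x1)
  T F T F  ✓ satisfies all
  T F T T  ✗ fails (¬x1 ∨ ¬x3 ∨ ¬x4)
  T T F F  ✗ fails (x3 ∨ x4 ∨ ¬x2)
  T T F T  ✗ fails (¬x1 ∨ x3 ∨ ¬x4)
  T T T F  ✓ satisfies all
  T T T T  ✗ fails (¬x1 ∨ ¬x3 ∨ ¬x4)
3 of the 16 rows are models.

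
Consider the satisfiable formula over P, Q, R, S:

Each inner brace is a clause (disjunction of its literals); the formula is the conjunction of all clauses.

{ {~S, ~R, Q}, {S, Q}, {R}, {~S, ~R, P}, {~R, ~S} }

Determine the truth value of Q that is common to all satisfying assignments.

Suppose Q = 0.
The clause (S) is unit, so S = 1.
The clause (~R) is unit, so R = 0.
But (R) is also a unit clause — contradiction.
So every satisfying assignment has Q = True.

True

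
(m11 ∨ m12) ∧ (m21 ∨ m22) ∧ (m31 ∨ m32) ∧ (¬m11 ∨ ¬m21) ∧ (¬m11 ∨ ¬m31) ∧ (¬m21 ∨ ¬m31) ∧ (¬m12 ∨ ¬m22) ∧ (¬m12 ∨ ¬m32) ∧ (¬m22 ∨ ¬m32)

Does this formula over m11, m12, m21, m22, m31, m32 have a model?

No, unsatisfiable

Suppose m11 = True.
Unit clause (¬m21) forces m21 = False.
Unit clause (m22) forces m22 = True.
Unit clause (¬m31) forces m31 = False.
Unit clause (m32) forces m32 = True.
But (¬m32) is also a unit clause — contradiction.
So m11 must be the other value — set m11 = False.
Unit clause (m12) forces m12 = True.
Unit clause (¬m22) forces m22 = False.
Unit clause (m21) forces m21 = True.
Unit clause (¬m31) forces m31 = False.
Unit clause (m32) forces m32 = True.
But (¬m32) is also a unit clause — contradiction.
Either choice for m11 ends in contradiction.
No assignment satisfies every clause.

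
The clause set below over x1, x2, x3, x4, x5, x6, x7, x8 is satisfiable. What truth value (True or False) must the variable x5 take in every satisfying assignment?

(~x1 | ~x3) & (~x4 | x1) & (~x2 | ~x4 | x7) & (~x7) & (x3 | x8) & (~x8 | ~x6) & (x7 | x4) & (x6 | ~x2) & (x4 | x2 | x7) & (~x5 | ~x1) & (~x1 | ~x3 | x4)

False

Suppose x5 = 1.
The clause (~x7) is unit, so x7 = 0.
The clause (x4) is unit, so x4 = 1.
The clause (x1) is unit, so x1 = 1.
That conflicts with the unit clause (~x1).
So every satisfying assignment has x5 = False.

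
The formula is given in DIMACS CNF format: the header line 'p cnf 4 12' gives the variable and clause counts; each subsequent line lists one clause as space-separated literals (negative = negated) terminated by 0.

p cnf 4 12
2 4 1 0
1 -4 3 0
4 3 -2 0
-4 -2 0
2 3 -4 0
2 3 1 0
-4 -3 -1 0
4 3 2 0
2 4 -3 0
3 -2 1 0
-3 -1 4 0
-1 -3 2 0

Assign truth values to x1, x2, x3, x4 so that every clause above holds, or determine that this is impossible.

x1: False,  x2: True,  x3: True,  x4: False

Suppose x4 = False.
Suppose x2 = True.
Unit clause (x3) forces x3 = True.
Unit clause (¬x1) forces x1 = False.
All clauses are satisfied.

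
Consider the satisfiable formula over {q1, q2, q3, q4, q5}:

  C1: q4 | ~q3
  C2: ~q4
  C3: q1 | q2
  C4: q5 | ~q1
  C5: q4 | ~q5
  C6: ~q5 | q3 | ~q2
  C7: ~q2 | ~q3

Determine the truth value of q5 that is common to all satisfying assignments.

Suppose q5 = 1.
(~q4) alone gives q4 = 0.
Now (q4) is unsatisfied and unit — conflict.
So every satisfying assignment has q5 = False.

False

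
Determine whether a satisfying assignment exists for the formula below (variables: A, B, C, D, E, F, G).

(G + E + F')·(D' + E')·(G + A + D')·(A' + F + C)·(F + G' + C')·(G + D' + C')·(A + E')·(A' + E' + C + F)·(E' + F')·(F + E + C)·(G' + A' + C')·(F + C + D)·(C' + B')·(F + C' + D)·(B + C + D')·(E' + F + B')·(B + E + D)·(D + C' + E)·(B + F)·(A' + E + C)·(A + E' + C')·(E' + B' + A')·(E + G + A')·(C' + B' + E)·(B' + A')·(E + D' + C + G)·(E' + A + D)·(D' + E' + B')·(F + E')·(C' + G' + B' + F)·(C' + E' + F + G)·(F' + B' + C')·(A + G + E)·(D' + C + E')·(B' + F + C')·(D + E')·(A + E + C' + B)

Branch on D: set D = 1.
The clause (E') is unit, so E = 0.
Branch on G: set G = 1.
Branch on F: set F = 1.
Branch on A: set A = 0.
Branch on C: set C = 0.
The clause (B) is unit, so B = 1.
This assignment satisfies each clause.
A satisfying assignment: A ↦ 0, B ↦ 1, C ↦ 0, D ↦ 1, E ↦ 0, F ↦ 1, G ↦ 1.

Yes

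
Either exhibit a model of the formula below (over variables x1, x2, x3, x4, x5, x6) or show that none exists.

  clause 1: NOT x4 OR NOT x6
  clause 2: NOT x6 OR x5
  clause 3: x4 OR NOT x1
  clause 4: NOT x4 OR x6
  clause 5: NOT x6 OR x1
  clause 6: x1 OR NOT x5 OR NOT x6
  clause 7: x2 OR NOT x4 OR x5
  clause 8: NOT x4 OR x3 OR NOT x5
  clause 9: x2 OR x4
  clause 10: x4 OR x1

Branch on x4: set x4 = false.
The clause (NOT x1) is unit, so x1 = false.
Now (x1) is unsatisfied and unit — conflict.
That branch fails; take x4 = true instead.
The clause (NOT x6) is unit, so x6 = false.
Now (x6) is unsatisfied and unit — conflict.
Both values of x4 lead to a conflict.

UNSATISFIABLE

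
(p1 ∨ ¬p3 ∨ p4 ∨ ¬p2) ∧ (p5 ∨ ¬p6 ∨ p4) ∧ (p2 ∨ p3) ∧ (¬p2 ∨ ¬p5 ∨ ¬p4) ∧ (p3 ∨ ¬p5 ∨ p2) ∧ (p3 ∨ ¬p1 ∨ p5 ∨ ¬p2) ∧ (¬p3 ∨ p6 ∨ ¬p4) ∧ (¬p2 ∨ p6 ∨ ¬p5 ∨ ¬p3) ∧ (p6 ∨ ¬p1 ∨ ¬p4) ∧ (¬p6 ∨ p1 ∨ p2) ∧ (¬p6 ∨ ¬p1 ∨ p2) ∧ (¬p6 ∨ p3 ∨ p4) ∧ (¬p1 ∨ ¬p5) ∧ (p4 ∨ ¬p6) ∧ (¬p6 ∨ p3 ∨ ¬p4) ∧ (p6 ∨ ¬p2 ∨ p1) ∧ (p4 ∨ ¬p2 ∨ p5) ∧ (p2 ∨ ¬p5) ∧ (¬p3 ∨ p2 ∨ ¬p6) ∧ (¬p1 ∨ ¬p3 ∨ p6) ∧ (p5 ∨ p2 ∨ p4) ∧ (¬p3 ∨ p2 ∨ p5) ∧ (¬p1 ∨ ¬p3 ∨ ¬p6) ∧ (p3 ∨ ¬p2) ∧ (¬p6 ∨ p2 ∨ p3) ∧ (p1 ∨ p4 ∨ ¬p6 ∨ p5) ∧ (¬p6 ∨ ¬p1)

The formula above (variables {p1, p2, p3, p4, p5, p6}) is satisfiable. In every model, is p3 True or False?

True

Suppose p3 = False.
The clause (p2) is unit, so p2 = True.
That conflicts with the unit clause (¬p2).
So every satisfying assignment has p3 = True.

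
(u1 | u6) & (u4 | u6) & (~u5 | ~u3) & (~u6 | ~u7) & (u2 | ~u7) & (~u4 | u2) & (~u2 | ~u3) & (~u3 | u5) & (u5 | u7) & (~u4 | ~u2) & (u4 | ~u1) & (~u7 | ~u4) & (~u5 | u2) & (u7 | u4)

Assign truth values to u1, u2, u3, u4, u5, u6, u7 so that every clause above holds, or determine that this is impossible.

Case u1 = 1:
The clause (u4) is unit, so u4 = 1.
The clause (u2) is unit, so u2 = 1.
Now (~u2) is unsatisfied and unit — conflict.
Backtrack on u1: now try u1 = 0.
The clause (u6) is unit, so u6 = 1.
The clause (~u7) is unit, so u7 = 0.
The clause (u5) is unit, so u5 = 1.
The clause (~u3) is unit, so u3 = 0.
The clause (u2) is unit, so u2 = 1.
The clause (~u4) is unit, so u4 = 0.
Now (u4) is unsatisfied and unit — conflict.
Both values of u1 lead to a conflict.

UNSATISFIABLE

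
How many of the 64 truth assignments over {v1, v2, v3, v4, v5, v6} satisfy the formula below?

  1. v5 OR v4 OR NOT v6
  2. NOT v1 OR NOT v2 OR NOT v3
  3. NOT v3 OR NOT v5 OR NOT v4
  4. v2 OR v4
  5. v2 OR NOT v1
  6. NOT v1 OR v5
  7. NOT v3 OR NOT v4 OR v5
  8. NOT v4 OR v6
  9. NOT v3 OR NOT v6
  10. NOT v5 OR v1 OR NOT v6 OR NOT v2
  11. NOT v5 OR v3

There are 2^6 = 64 truth assignments over (v1, v2, v3, v4, v5, v6).
Split on v2. With v2 = true, the clauses containing v2 are satisfied and NOT v2 drops from the rest; 4 of the 2^5 = 32 assignments to the other variables satisfy what remains.
With v2 = false, by the same count on the reduced clause set, 1 assignment works.
Total: 4 + 1 = 5.

5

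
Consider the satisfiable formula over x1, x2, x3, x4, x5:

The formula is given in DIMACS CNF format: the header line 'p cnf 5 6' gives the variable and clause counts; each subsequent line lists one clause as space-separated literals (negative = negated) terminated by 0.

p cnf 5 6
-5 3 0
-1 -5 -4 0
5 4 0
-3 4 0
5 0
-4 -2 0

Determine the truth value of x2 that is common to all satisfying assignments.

False

Suppose x2 = True.
From the singleton clause (x5), x5 = True.
From the singleton clause (x3), x3 = True.
From the singleton clause (x4), x4 = True.
That conflicts with the unit clause (¬x4).
So every satisfying assignment has x2 = False.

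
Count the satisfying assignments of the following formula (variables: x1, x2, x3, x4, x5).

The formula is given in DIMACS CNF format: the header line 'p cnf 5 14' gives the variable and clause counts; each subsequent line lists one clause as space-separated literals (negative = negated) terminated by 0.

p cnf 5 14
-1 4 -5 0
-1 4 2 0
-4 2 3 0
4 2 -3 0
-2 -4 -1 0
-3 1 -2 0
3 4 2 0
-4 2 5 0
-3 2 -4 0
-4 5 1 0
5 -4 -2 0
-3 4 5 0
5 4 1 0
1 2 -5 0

There are 2^5 = 32 truth assignments over (x1, x2, x3, x4, x5).
Split on x3. With x3 = True, the clauses containing x3 are satisfied and ¬x3 drops from the rest; 0 of the 2^4 = 16 assignments to the other variables satisfy what remains.
With x3 = False, by the same count on the reduced clause set, 3 assignments work.
(One model: x1=F, x2=T, x3=F, x4=F, x5=T.)
Total: 0 + 3 = 3.

3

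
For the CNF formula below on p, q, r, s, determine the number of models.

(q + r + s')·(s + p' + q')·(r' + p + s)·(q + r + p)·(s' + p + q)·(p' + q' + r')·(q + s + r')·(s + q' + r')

6

There are 2^4 = 16 truth assignments over (p, q, r, s).
Check each against the 8 clauses (columns in the order p, q, r, s):
  F F F F  ✗ fails (q + r + p)
  F F F T  ✗ fails (q + r + s')
  F F T F  ✗ fails (r' + p + s)
  F F T T  ✗ fails (s' + p + q)
  F T F F  ✓ satisfies all
  F T F T  ✓ satisfies all
  F T T F  ✗ fails (r' + p + s)
  F T T T  ✓ satisfies all
  T F F F  ✓ satisfies all
  T F F T  ✗ fails (q + r + s')
  T F T F  ✗ fails (q + s + r')
  T F T T  ✓ satisfies all
  T T F F  ✗ fails (s + p' + q')
  T T F T  ✓ satisfies all
  T T T F  ✗ fails (s + p' + q')
  T T T T  ✗ fails (p' + q' + r')
6 of the 16 rows are models.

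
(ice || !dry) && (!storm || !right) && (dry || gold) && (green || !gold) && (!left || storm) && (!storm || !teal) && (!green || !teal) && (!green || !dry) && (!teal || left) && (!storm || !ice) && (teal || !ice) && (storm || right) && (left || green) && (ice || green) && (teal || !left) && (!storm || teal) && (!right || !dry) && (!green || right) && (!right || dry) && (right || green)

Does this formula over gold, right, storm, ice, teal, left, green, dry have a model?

Try ice = true.
The clause (!storm) is unit, so storm = false.
The clause (!left) is unit, so left = false.
The clause (!teal) is unit, so teal = false.
That conflicts with the unit clause (teal).
That branch fails; take ice = false instead.
The clause (!dry) is unit, so dry = false.
The clause (gold) is unit, so gold = true.
The clause (green) is unit, so green = true.
The clause (!teal) is unit, so teal = false.
The clause (!left) is unit, so left = false.
The clause (!storm) is unit, so storm = false.
The clause (right) is unit, so right = true.
That conflicts with the unit clause (!right).
Both values of ice lead to a conflict.
No assignment satisfies every clause.

No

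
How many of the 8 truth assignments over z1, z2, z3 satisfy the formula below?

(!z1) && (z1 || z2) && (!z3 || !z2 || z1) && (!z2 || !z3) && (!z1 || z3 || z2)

There are 2^3 = 8 truth assignments over (z1, z2, z3).
Check each against the 5 clauses (columns in the order z1, z2, z3):
  F F F  ✗ fails (z1 || z2)
  F F T  ✗ fails (z1 || z2)
  F T F  ✓ satisfies all
  F T T  ✗ fails (!z3 || !z2 || z1)
  T F F  ✗ fails (!z1)
  T F T  ✗ fails (!z1)
  T T F  ✗ fails (!z1)
  T T T  ✗ fails (!z1)
1 of the 8 rows is a model.

1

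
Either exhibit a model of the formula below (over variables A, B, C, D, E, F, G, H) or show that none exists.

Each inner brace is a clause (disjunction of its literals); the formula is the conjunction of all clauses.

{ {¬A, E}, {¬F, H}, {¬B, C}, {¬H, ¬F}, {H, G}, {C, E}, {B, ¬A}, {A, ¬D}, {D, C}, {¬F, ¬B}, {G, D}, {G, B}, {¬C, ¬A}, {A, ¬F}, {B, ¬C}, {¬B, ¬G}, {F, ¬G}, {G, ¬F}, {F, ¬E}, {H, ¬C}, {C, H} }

Suppose A = False.
From the singleton clause (¬D), D = False.
From the singleton clause (C), C = True.
From the singleton clause (G), G = True.
From the singleton clause (¬F), F = False.
But (F) is also a unit clause — contradiction.
Backtrack on A: now try A = True.
From the singleton clause (E), E = True.
From the singleton clause (B), B = True.
From the singleton clause (C), C = True.
But (¬C) is also a unit clause — contradiction.
Either choice for A ends in contradiction.

UNSATISFIABLE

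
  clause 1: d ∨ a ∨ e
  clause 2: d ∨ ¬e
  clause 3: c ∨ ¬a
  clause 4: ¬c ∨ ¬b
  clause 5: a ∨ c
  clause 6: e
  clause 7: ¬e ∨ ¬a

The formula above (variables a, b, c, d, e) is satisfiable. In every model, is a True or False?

Suppose a = True.
From the singleton clause (c), c = True.
From the singleton clause (¬b), b = False.
From the singleton clause (e), e = True.
But (¬e) is also a unit clause — contradiction.
So every satisfying assignment has a = False.

False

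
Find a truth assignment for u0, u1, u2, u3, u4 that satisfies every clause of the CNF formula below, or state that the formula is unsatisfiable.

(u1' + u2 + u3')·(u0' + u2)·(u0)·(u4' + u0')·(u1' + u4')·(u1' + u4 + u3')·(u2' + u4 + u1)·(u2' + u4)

UNSATISFIABLE

(u0) alone gives u0 = 1.
(u2) alone gives u2 = 1.
(u4') alone gives u4 = 0.
But (u4) is also a unit clause — contradiction.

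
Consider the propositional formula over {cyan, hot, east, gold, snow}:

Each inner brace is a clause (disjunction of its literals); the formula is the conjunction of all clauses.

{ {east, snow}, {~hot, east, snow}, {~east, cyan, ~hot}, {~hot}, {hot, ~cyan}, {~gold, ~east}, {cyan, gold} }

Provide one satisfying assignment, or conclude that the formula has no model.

cyan=0, hot=0, east=0, gold=1, snow=1

The clause (~hot) is unit, so hot = 0.
The clause (~cyan) is unit, so cyan = 0.
The clause (gold) is unit, so gold = 1.
The clause (~east) is unit, so east = 0.
The clause (snow) is unit, so snow = 1.
This assignment satisfies each clause.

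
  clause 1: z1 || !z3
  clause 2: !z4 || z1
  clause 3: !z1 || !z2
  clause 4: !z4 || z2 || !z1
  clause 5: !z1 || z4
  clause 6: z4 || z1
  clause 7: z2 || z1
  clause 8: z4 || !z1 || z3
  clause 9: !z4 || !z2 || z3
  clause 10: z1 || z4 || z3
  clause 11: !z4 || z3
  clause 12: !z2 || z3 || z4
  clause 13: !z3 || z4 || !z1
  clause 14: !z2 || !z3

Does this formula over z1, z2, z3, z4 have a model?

Try z1 = true.
The clause (!z2) is unit, so z2 = false.
The clause (!z4) is unit, so z4 = false.
That conflicts with the unit clause (z4).
So z1 must be the other value — set z1 = false.
The clause (!z3) is unit, so z3 = false.
The clause (!z4) is unit, so z4 = false.
That conflicts with the unit clause (z4).
Both values of z1 lead to a conflict.
No assignment satisfies every clause.

No, unsatisfiable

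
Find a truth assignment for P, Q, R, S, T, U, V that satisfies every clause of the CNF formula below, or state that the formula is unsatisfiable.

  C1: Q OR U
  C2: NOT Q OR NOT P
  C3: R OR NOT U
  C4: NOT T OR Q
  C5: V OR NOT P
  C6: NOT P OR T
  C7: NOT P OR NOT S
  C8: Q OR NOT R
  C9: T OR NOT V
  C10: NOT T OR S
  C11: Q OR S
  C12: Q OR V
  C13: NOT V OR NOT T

P: false, Q: true, R: true, S: true, T: false, U: false, V: false

Try Q = true.
From the singleton clause (NOT P), P = false.
Try R = true.
Try T = false.
From the singleton clause (NOT V), V = false.
Every clause is now satisfied; S, U are unconstrained.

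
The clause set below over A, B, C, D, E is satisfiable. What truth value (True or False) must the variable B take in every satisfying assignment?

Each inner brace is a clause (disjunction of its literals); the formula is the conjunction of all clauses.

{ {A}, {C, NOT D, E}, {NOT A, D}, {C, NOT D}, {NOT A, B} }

True

Suppose B = false.
From the singleton clause (A), A = true.
That conflicts with the unit clause (NOT A).
So every satisfying assignment has B = True.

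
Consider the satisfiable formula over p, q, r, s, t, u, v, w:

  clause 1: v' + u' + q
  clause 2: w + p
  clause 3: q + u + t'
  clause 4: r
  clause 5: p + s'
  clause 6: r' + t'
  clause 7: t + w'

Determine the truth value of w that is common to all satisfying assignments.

False

Suppose w = 1.
The clause (r) is unit, so r = 1.
The clause (t') is unit, so t = 0.
But (t) is also a unit clause — contradiction.
So every satisfying assignment has w = False.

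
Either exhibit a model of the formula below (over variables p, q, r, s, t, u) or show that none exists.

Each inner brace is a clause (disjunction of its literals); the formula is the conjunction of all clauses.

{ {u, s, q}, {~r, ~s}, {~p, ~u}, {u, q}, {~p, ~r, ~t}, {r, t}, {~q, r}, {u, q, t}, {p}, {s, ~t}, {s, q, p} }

p=1,  q=1,  r=1,  s=0,  t=0,  u=0

Unit clause (p) forces p = 1.
Unit clause (~u) forces u = 0.
Unit clause (q) forces q = 1.
Unit clause (r) forces r = 1.
Unit clause (~s) forces s = 0.
Unit clause (~t) forces t = 0.
This assignment satisfies each clause.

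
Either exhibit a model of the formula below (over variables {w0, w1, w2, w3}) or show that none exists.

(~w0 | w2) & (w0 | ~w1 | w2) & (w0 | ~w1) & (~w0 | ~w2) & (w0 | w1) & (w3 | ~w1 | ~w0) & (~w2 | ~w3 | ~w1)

Case w0 = 0:
Unit clause (~w1) forces w1 = 0.
But (w1) is also a unit clause — contradiction.
That branch fails; take w0 = 1 instead.
Unit clause (w2) forces w2 = 1.
But (~w2) is also a unit clause — contradiction.
Either choice for w0 ends in contradiction.

UNSATISFIABLE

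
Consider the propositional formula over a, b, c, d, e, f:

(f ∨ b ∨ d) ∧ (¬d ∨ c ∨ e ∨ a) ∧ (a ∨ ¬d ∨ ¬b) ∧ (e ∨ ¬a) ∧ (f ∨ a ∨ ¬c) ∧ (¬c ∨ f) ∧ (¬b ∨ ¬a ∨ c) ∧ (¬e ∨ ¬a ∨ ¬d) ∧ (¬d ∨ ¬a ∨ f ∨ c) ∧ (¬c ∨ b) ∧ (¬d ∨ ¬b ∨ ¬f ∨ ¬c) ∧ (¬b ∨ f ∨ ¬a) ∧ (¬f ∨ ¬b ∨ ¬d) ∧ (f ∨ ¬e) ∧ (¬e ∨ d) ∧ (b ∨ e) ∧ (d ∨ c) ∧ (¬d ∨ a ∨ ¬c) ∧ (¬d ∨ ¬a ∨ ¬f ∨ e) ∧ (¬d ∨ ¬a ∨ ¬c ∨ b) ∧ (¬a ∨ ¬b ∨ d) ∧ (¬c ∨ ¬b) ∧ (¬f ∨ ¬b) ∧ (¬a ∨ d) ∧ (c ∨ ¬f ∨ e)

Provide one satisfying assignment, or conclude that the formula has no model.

Suppose e = True.
From the singleton clause (f), f = True.
From the singleton clause (d), d = True.
From the singleton clause (¬a), a = False.
From the singleton clause (¬b), b = False.
From the singleton clause (¬c), c = False.
Every clause now holds.

a ↦ False; b ↦ False; c ↦ False; d ↦ True; e ↦ True; f ↦ True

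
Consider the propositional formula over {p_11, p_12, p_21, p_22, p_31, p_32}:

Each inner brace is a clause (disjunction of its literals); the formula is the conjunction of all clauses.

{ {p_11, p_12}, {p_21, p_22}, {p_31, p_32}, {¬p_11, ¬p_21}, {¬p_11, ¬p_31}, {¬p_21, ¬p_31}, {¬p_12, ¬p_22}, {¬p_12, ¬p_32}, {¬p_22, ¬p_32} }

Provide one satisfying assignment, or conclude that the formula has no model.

UNSATISFIABLE

Suppose p_11 = True.
Unit clause (¬p_21) forces p_21 = False.
Unit clause (p_22) forces p_22 = True.
Unit clause (¬p_31) forces p_31 = False.
Unit clause (p_32) forces p_32 = True.
But (¬p_32) is also a unit clause — contradiction.
Backtrack on p_11: now try p_11 = False.
Unit clause (p_12) forces p_12 = True.
Unit clause (¬p_22) forces p_22 = False.
Unit clause (p_21) forces p_21 = True.
Unit clause (¬p_31) forces p_31 = False.
Unit clause (p_32) forces p_32 = True.
But (¬p_32) is also a unit clause — contradiction.
Both values of p_11 lead to a conflict.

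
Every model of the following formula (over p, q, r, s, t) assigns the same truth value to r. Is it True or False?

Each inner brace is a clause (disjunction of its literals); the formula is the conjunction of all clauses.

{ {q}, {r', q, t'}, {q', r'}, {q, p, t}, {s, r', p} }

Suppose r = 1.
From the singleton clause (q), q = 1.
But (q') is also a unit clause — contradiction.
So every satisfying assignment has r = False.

False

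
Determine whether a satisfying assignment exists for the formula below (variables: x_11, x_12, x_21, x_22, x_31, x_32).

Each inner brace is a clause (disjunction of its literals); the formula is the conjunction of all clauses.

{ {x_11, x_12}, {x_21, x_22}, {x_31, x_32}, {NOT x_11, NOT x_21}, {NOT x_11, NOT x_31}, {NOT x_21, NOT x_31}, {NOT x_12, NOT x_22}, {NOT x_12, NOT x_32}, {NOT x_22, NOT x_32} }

Try x_11 = true.
From the singleton clause (NOT x_21), x_21 = false.
From the singleton clause (x_22), x_22 = true.
From the singleton clause (NOT x_31), x_31 = false.
From the singleton clause (x_32), x_32 = true.
Now (NOT x_32) is unsatisfied and unit — conflict.
Undo x_11 and try x_11 = false.
From the singleton clause (x_12), x_12 = true.
From the singleton clause (NOT x_22), x_22 = false.
From the singleton clause (x_21), x_21 = true.
From the singleton clause (NOT x_31), x_31 = false.
From the singleton clause (x_32), x_32 = true.
Now (NOT x_32) is unsatisfied and unit — conflict.
Either choice for x_11 ends in contradiction.
No assignment satisfies every clause.

Unsatisfiable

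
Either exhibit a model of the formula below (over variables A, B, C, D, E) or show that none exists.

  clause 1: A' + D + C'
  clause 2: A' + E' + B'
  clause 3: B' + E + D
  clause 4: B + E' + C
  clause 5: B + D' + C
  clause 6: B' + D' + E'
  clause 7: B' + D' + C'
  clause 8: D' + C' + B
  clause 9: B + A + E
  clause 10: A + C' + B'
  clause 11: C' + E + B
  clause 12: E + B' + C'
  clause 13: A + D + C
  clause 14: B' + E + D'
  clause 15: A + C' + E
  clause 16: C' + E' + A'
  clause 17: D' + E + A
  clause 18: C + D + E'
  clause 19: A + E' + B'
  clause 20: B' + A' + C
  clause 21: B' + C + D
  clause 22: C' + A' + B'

A=1; B=0; C=0; D=0; E=0

Case A = 1:
Case D = 0:
The clause (C') is unit, so C = 0.
The clause (E') is unit, so E = 0.
The clause (B') is unit, so B = 0.
Every clause now holds.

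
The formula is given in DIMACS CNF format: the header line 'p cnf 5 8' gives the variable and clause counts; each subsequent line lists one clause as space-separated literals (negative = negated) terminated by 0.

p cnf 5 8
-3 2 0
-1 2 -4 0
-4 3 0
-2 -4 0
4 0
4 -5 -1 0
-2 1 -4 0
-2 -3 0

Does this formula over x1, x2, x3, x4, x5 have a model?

From the singleton clause (x4), x4 = True.
From the singleton clause (x3), x3 = True.
From the singleton clause (x2), x2 = True.
That conflicts with the unit clause (¬x2).
No assignment satisfies every clause.

Unsatisfiable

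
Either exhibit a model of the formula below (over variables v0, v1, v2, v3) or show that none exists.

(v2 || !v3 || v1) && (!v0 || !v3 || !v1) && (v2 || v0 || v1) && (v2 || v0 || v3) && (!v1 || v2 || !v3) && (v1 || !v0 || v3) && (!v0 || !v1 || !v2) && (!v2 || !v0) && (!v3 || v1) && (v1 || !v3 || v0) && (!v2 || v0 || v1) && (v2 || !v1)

Suppose v2 = true.
(!v0) alone gives v0 = false.
(v1) alone gives v1 = true.
Every clause is now satisfied; v3 is unconstrained.

v0 ↦ false, v1 ↦ true, v2 ↦ true, v3 ↦ true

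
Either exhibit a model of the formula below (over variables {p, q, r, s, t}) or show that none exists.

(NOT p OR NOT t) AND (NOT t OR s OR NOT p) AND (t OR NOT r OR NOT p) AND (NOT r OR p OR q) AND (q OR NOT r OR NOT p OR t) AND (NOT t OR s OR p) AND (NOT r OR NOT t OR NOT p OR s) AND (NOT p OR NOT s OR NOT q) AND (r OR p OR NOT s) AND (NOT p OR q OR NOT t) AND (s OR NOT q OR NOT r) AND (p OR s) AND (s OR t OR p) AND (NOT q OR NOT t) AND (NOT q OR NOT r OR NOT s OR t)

Branch on p: set p = true.
From the singleton clause (NOT t), t = false.
From the singleton clause (NOT r), r = false.
Branch on s: set s = false.
All clauses hold; q can take either value.

p ↦ true,  q ↦ false,  r ↦ false,  s ↦ false,  t ↦ false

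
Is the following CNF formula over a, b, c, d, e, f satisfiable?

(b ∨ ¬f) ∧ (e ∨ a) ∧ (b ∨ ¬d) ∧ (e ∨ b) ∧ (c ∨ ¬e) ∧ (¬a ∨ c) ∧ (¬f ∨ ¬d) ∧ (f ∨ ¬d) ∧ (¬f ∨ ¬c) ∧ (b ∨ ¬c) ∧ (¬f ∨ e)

Satisfiable

Case b = True:
Case e = True:
From the singleton clause (c), c = True.
From the singleton clause (¬f), f = False.
From the singleton clause (¬d), d = False.
Every clause is now satisfied; a is unconstrained.
A satisfying assignment: a ↦ True, b ↦ True, c ↦ True, d ↦ False, e ↦ True, f ↦ False.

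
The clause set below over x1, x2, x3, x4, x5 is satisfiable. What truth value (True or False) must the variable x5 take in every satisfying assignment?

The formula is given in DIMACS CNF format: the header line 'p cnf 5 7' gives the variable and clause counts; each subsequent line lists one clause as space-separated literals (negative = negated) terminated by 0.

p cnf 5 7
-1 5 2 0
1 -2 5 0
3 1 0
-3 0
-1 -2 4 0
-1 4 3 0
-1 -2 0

True

Suppose x5 = False.
(¬x3) alone gives x3 = False.
(x1) alone gives x1 = True.
(x2) alone gives x2 = True.
But (¬x2) is also a unit clause — contradiction.
So every satisfying assignment has x5 = True.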